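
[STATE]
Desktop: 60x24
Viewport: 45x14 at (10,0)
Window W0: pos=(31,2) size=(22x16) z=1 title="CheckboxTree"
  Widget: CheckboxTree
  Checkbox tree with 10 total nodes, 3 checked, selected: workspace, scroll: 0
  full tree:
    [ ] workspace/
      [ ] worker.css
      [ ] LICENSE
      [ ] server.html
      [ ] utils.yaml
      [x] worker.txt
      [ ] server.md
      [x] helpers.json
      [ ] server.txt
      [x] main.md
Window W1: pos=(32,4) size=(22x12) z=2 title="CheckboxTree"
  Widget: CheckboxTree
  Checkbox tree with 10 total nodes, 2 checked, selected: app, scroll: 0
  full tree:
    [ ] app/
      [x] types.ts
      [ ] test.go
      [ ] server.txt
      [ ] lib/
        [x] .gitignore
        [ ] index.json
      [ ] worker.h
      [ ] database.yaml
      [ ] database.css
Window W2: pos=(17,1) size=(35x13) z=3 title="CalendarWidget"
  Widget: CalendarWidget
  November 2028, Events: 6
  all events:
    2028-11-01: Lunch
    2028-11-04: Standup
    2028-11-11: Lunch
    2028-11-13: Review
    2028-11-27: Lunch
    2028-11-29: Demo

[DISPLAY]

                                             
       ┏━━━━━━━━━━━━━━━━━━━━━━━━━━━━━━━━━┓   
       ┃ CalendarWidget                  ┃┓  
       ┠─────────────────────────────────┨┃  
       ┃          November 2028          ┃━┓ 
       ┃Mo Tu We Th Fr Sa Su             ┃ ┃ 
       ┃       1*  2  3  4*  5           ┃─┨ 
       ┃ 6  7  8  9 10 11* 12            ┃ ┃ 
       ┃13* 14 15 16 17 18 19            ┃ ┃ 
       ┃20 21 22 23 24 25 26             ┃ ┃ 
       ┃27* 28 29* 30                    ┃ ┃ 
       ┃                                 ┃ ┃ 
       ┃                                 ┃ ┃ 
       ┗━━━━━━━━━━━━━━━━━━━━━━━━━━━━━━━━━┛ ┃ 


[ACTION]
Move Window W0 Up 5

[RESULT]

                     ┏━━━━━━━━━━━━━━━━━━━━┓  
       ┏━━━━━━━━━━━━━━━━━━━━━━━━━━━━━━━━━┓┃  
       ┃ CalendarWidget                  ┃┨  
       ┠─────────────────────────────────┨┃  
       ┃          November 2028          ┃━┓ 
       ┃Mo Tu We Th Fr Sa Su             ┃ ┃ 
       ┃       1*  2  3  4*  5           ┃─┨ 
       ┃ 6  7  8  9 10 11* 12            ┃ ┃ 
       ┃13* 14 15 16 17 18 19            ┃ ┃ 
       ┃20 21 22 23 24 25 26             ┃ ┃ 
       ┃27* 28 29* 30                    ┃ ┃ 
       ┃                                 ┃ ┃ 
       ┃                                 ┃ ┃ 
       ┗━━━━━━━━━━━━━━━━━━━━━━━━━━━━━━━━━┛ ┃ 


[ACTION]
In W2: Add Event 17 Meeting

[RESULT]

                     ┏━━━━━━━━━━━━━━━━━━━━┓  
       ┏━━━━━━━━━━━━━━━━━━━━━━━━━━━━━━━━━┓┃  
       ┃ CalendarWidget                  ┃┨  
       ┠─────────────────────────────────┨┃  
       ┃          November 2028          ┃━┓ 
       ┃Mo Tu We Th Fr Sa Su             ┃ ┃ 
       ┃       1*  2  3  4*  5           ┃─┨ 
       ┃ 6  7  8  9 10 11* 12            ┃ ┃ 
       ┃13* 14 15 16 17* 18 19           ┃ ┃ 
       ┃20 21 22 23 24 25 26             ┃ ┃ 
       ┃27* 28 29* 30                    ┃ ┃ 
       ┃                                 ┃ ┃ 
       ┃                                 ┃ ┃ 
       ┗━━━━━━━━━━━━━━━━━━━━━━━━━━━━━━━━━┛ ┃ 


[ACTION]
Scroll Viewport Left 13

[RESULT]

                               ┏━━━━━━━━━━━━━
                 ┏━━━━━━━━━━━━━━━━━━━━━━━━━━━
                 ┃ CalendarWidget            
                 ┠───────────────────────────
                 ┃          November 2028    
                 ┃Mo Tu We Th Fr Sa Su       
                 ┃       1*  2  3  4*  5     
                 ┃ 6  7  8  9 10 11* 12      
                 ┃13* 14 15 16 17* 18 19     
                 ┃20 21 22 23 24 25 26       
                 ┃27* 28 29* 30              
                 ┃                           
                 ┃                           
                 ┗━━━━━━━━━━━━━━━━━━━━━━━━━━━


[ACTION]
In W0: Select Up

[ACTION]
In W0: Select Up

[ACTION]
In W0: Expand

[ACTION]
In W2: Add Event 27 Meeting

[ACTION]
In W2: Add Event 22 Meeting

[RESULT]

                               ┏━━━━━━━━━━━━━
                 ┏━━━━━━━━━━━━━━━━━━━━━━━━━━━
                 ┃ CalendarWidget            
                 ┠───────────────────────────
                 ┃          November 2028    
                 ┃Mo Tu We Th Fr Sa Su       
                 ┃       1*  2  3  4*  5     
                 ┃ 6  7  8  9 10 11* 12      
                 ┃13* 14 15 16 17* 18 19     
                 ┃20 21 22* 23 24 25 26      
                 ┃27* 28 29* 30              
                 ┃                           
                 ┃                           
                 ┗━━━━━━━━━━━━━━━━━━━━━━━━━━━


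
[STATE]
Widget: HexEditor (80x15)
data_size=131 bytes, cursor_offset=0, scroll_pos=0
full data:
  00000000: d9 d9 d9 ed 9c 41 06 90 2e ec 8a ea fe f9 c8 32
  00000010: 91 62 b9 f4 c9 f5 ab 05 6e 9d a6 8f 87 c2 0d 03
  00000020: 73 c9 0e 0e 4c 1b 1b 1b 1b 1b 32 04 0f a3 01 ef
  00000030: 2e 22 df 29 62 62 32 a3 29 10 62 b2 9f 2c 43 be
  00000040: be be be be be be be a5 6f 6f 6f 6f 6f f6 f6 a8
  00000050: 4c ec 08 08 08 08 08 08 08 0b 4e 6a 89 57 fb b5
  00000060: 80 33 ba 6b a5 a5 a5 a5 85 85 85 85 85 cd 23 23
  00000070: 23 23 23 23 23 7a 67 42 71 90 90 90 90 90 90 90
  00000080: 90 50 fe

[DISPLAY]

00000000  D9 d9 d9 ed 9c 41 06 90  2e ec 8a ea fe f9 c8 32  |.....A.........2|  
00000010  91 62 b9 f4 c9 f5 ab 05  6e 9d a6 8f 87 c2 0d 03  |.b......n.......|  
00000020  73 c9 0e 0e 4c 1b 1b 1b  1b 1b 32 04 0f a3 01 ef  |s...L.....2.....|  
00000030  2e 22 df 29 62 62 32 a3  29 10 62 b2 9f 2c 43 be  |.".)bb2.).b..,C.|  
00000040  be be be be be be be a5  6f 6f 6f 6f 6f f6 f6 a8  |........ooooo...|  
00000050  4c ec 08 08 08 08 08 08  08 0b 4e 6a 89 57 fb b5  |L.........Nj.W..|  
00000060  80 33 ba 6b a5 a5 a5 a5  85 85 85 85 85 cd 23 23  |.3.k..........##|  
00000070  23 23 23 23 23 7a 67 42  71 90 90 90 90 90 90 90  |#####zgBq.......|  
00000080  90 50 fe                                          |.P.             |  
                                                                                
                                                                                
                                                                                
                                                                                
                                                                                
                                                                                


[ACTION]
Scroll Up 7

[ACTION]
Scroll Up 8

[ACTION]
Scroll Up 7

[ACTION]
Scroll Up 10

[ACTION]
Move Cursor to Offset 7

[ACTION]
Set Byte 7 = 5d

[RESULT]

00000000  d9 d9 d9 ed 9c 41 06 5D  2e ec 8a ea fe f9 c8 32  |.....A.].......2|  
00000010  91 62 b9 f4 c9 f5 ab 05  6e 9d a6 8f 87 c2 0d 03  |.b......n.......|  
00000020  73 c9 0e 0e 4c 1b 1b 1b  1b 1b 32 04 0f a3 01 ef  |s...L.....2.....|  
00000030  2e 22 df 29 62 62 32 a3  29 10 62 b2 9f 2c 43 be  |.".)bb2.).b..,C.|  
00000040  be be be be be be be a5  6f 6f 6f 6f 6f f6 f6 a8  |........ooooo...|  
00000050  4c ec 08 08 08 08 08 08  08 0b 4e 6a 89 57 fb b5  |L.........Nj.W..|  
00000060  80 33 ba 6b a5 a5 a5 a5  85 85 85 85 85 cd 23 23  |.3.k..........##|  
00000070  23 23 23 23 23 7a 67 42  71 90 90 90 90 90 90 90  |#####zgBq.......|  
00000080  90 50 fe                                          |.P.             |  
                                                                                
                                                                                
                                                                                
                                                                                
                                                                                
                                                                                


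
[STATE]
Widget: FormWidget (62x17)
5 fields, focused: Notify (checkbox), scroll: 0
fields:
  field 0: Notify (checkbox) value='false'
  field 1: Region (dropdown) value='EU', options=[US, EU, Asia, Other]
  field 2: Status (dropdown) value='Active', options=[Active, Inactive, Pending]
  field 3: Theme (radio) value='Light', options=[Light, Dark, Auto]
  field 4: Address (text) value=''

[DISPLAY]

> Notify:     [ ]                                             
  Region:     [EU                                           ▼]
  Status:     [Active                                       ▼]
  Theme:      (●) Light  ( ) Dark  ( ) Auto                   
  Address:    [                                              ]
                                                              
                                                              
                                                              
                                                              
                                                              
                                                              
                                                              
                                                              
                                                              
                                                              
                                                              
                                                              


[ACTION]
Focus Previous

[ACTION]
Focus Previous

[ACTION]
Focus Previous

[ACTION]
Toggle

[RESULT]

  Notify:     [ ]                                             
  Region:     [EU                                           ▼]
> Status:     [Active                                       ▼]
  Theme:      (●) Light  ( ) Dark  ( ) Auto                   
  Address:    [                                              ]
                                                              
                                                              
                                                              
                                                              
                                                              
                                                              
                                                              
                                                              
                                                              
                                                              
                                                              
                                                              


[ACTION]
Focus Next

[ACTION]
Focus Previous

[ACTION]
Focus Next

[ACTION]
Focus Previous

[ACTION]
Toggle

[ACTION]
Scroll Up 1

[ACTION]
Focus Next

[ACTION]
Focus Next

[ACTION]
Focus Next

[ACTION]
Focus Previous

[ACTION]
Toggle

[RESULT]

  Notify:     [ ]                                             
  Region:     [EU                                           ▼]
  Status:     [Active                                       ▼]
  Theme:      (●) Light  ( ) Dark  ( ) Auto                   
> Address:    [                                              ]
                                                              
                                                              
                                                              
                                                              
                                                              
                                                              
                                                              
                                                              
                                                              
                                                              
                                                              
                                                              


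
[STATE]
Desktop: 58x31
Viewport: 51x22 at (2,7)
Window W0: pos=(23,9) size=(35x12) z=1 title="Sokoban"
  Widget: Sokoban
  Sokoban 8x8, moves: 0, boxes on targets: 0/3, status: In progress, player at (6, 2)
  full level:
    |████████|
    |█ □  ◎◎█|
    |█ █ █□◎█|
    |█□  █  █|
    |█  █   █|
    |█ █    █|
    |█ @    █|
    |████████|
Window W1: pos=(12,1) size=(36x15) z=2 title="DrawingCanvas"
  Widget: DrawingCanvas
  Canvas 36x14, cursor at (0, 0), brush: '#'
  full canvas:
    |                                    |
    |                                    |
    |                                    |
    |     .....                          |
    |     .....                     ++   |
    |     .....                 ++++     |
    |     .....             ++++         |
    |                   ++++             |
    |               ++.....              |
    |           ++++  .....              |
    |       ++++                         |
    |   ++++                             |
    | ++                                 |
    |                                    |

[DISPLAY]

          ┃     .....                        ┃     
          ┃     .....                     ++ ┃     
          ┃     .....                 ++++   ┃━━━━━
          ┃     .....             ++++       ┃     
          ┃                   ++++           ┃─────
          ┃               ++.....            ┃     
          ┃           ++++  .....            ┃     
          ┃       ++++                       ┃     
          ┗━━━━━━━━━━━━━━━━━━━━━━━━━━━━━━━━━━┛     
                     ┃█  █   █                     
                     ┃█ █    █                     
                     ┃█ @    █                     
                     ┃████████                     
                     ┗━━━━━━━━━━━━━━━━━━━━━━━━━━━━━
                                                   
                                                   
                                                   
                                                   
                                                   
                                                   
                                                   
                                                   


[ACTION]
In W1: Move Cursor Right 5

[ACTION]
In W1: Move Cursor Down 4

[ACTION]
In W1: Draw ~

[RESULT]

          ┃     .....                        ┃     
          ┃     ~....                     ++ ┃     
          ┃     .....                 ++++   ┃━━━━━
          ┃     .....             ++++       ┃     
          ┃                   ++++           ┃─────
          ┃               ++.....            ┃     
          ┃           ++++  .....            ┃     
          ┃       ++++                       ┃     
          ┗━━━━━━━━━━━━━━━━━━━━━━━━━━━━━━━━━━┛     
                     ┃█  █   █                     
                     ┃█ █    █                     
                     ┃█ @    █                     
                     ┃████████                     
                     ┗━━━━━━━━━━━━━━━━━━━━━━━━━━━━━
                                                   
                                                   
                                                   
                                                   
                                                   
                                                   
                                                   
                                                   


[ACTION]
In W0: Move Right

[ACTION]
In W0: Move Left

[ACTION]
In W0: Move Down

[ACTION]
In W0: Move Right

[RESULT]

          ┃     .....                        ┃     
          ┃     ~....                     ++ ┃     
          ┃     .....                 ++++   ┃━━━━━
          ┃     .....             ++++       ┃     
          ┃                   ++++           ┃─────
          ┃               ++.....            ┃     
          ┃           ++++  .....            ┃     
          ┃       ++++                       ┃     
          ┗━━━━━━━━━━━━━━━━━━━━━━━━━━━━━━━━━━┛     
                     ┃█  █   █                     
                     ┃█ █    █                     
                     ┃█  @   █                     
                     ┃████████                     
                     ┗━━━━━━━━━━━━━━━━━━━━━━━━━━━━━
                                                   
                                                   
                                                   
                                                   
                                                   
                                                   
                                                   
                                                   


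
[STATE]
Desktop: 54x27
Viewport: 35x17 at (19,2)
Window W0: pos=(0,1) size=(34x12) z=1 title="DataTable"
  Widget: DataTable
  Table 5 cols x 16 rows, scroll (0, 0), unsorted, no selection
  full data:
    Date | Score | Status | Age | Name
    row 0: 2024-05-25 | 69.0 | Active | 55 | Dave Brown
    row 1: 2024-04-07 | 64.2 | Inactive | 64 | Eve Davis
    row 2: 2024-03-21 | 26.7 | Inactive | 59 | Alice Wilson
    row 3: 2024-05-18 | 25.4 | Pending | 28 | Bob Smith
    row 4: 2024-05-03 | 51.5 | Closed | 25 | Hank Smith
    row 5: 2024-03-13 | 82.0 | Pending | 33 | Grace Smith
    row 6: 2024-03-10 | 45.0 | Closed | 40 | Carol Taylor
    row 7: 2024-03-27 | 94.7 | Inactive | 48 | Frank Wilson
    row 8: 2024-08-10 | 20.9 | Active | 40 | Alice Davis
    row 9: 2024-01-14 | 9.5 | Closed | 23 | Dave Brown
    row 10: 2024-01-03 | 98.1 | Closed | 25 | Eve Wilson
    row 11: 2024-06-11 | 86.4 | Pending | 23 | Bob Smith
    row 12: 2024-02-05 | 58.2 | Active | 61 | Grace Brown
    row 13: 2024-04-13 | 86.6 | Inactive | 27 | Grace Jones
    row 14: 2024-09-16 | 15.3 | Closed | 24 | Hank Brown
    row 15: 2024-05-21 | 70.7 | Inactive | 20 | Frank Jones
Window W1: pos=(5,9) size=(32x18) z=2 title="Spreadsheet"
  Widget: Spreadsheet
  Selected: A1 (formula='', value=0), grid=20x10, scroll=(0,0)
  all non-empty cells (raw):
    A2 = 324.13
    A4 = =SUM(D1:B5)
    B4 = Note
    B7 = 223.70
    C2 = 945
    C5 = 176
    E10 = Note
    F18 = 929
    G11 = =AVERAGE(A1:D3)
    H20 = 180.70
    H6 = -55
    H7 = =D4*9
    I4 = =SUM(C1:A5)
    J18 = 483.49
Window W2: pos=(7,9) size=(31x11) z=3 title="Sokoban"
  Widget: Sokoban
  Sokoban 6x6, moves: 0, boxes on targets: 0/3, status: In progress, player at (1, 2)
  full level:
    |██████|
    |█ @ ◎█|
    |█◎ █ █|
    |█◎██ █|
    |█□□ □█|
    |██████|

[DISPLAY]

              ┃                    
──────────────┨                    
tatus  │Age│Na┃                    
───────┼───┼──┃                    
ctive  │55 │Da┃                    
nactive│64 │Ev┃                    
nactive│59 │Al┃                    
━━━━━━━━━━━━━━━━━━┓                
                  ┃                
──────────────────┨                
                  ┃                
                  ┃                
                  ┃                
                  ┃                
                  ┃                
                  ┃                
/3                ┃                


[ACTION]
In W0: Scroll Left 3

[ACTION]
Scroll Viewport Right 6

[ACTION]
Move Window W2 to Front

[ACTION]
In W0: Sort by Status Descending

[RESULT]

              ┃                    
──────────────┨                    
tatus ▼│Age│Na┃                    
───────┼───┼──┃                    
ending │28 │Bo┃                    
ending │33 │Gr┃                    
ending │23 │Bo┃                    
━━━━━━━━━━━━━━━━━━┓                
                  ┃                
──────────────────┨                
                  ┃                
                  ┃                
                  ┃                
                  ┃                
                  ┃                
                  ┃                
/3                ┃                


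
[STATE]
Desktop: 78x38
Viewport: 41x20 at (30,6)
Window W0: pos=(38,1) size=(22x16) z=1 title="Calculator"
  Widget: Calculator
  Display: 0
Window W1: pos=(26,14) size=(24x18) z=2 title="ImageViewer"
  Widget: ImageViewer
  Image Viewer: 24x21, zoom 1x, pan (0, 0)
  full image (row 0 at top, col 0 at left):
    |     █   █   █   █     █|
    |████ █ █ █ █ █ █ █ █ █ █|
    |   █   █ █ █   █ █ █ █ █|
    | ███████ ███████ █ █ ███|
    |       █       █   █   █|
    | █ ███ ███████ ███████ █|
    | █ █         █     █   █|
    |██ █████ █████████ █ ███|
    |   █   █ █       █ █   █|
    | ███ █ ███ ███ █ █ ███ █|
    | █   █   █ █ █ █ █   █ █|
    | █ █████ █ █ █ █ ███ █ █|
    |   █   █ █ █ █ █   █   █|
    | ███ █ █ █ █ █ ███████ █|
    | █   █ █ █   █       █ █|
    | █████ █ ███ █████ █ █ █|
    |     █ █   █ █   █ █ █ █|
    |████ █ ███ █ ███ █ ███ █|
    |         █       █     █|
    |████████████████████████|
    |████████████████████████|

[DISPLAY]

        ┃│ 7 │ 8 │ 9 │ ÷ │   ┃           
        ┃├───┼───┼───┼───┤   ┃           
        ┃│ 4 │ 5 │ 6 │ × │   ┃           
        ┃├───┼───┼───┼───┤   ┃           
        ┃│ 1 │ 2 │ 3 │ - │   ┃           
        ┃├───┼───┼───┼───┤   ┃           
        ┃│ 0 │ . │ = │ + │   ┃           
        ┃├───┼───┼───┼───┤   ┃           
━━━━━━━━━━━━━━━━━━━┓R│ M+│   ┃           
ageViewer          ┃─┴───┘   ┃           
───────────────────┨━━━━━━━━━┛           
  █   █   █   █    ┃                     
█ █ █ █ █ █ █ █ █ █┃                     
█   █ █ █   █ █ █ █┃                     
█████ ███████ █ █ █┃                     
    █       █   █  ┃                     
███ ███████ ███████┃                     
█         █     █  ┃                     
█████ █████████ █ █┃                     
█   █ █       █ █  ┃                     


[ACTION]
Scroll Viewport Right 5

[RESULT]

   ┃│ 7 │ 8 │ 9 │ ÷ │   ┃                
   ┃├───┼───┼───┼───┤   ┃                
   ┃│ 4 │ 5 │ 6 │ × │   ┃                
   ┃├───┼───┼───┼───┤   ┃                
   ┃│ 1 │ 2 │ 3 │ - │   ┃                
   ┃├───┼───┼───┼───┤   ┃                
   ┃│ 0 │ . │ = │ + │   ┃                
   ┃├───┼───┼───┼───┤   ┃                
━━━━━━━━━━━━━━┓R│ M+│   ┃                
ewer          ┃─┴───┘   ┃                
──────────────┨━━━━━━━━━┛                
 █   █   █    ┃                          
 █ █ █ █ █ █ █┃                          
 █ █   █ █ █ █┃                          
 ███████ █ █ █┃                          
       █   █  ┃                          
██████ ███████┃                          
     █     █  ┃                          
 █████████ █ █┃                          
 █       █ █  ┃                          


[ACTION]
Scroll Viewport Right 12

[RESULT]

 ┃│ 7 │ 8 │ 9 │ ÷ │   ┃                  
 ┃├───┼───┼───┼───┤   ┃                  
 ┃│ 4 │ 5 │ 6 │ × │   ┃                  
 ┃├───┼───┼───┼───┤   ┃                  
 ┃│ 1 │ 2 │ 3 │ - │   ┃                  
 ┃├───┼───┼───┼───┤   ┃                  
 ┃│ 0 │ . │ = │ + │   ┃                  
 ┃├───┼───┼───┼───┤   ┃                  
━━━━━━━━━━━━┓R│ M+│   ┃                  
er          ┃─┴───┘   ┃                  
────────────┨━━━━━━━━━┛                  
   █   █    ┃                            
 █ █ █ █ █ █┃                            
 █   █ █ █ █┃                            
██████ █ █ █┃                            
     █   █  ┃                            
████ ███████┃                            
   █     █  ┃                            
████████ █ █┃                            
       █ █  ┃                            


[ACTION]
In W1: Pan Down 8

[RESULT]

 ┃│ 7 │ 8 │ 9 │ ÷ │   ┃                  
 ┃├───┼───┼───┼───┤   ┃                  
 ┃│ 4 │ 5 │ 6 │ × │   ┃                  
 ┃├───┼───┼───┼───┤   ┃                  
 ┃│ 1 │ 2 │ 3 │ - │   ┃                  
 ┃├───┼───┼───┼───┤   ┃                  
 ┃│ 0 │ . │ = │ + │   ┃                  
 ┃├───┼───┼───┼───┤   ┃                  
━━━━━━━━━━━━┓R│ M+│   ┃                  
er          ┃─┴───┘   ┃                  
────────────┨━━━━━━━━━┛                  
       █ █  ┃                            
 ███ █ █ ███┃                            
 █ █ █ █   █┃                            
 █ █ █ ███ █┃                            
 █ █ █   █  ┃                            
 █ █ ███████┃                            
   █       █┃                            
██ █████ █ █┃                            
 █ █   █ █ █┃                            


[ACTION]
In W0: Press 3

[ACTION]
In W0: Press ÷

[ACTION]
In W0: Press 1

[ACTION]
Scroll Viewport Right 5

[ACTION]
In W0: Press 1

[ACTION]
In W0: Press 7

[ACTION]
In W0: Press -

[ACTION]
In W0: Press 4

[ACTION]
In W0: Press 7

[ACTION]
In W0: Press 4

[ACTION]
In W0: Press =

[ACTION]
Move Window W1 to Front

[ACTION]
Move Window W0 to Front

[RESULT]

 ┃│ 7 │ 8 │ 9 │ ÷ │   ┃                  
 ┃├───┼───┼───┼───┤   ┃                  
 ┃│ 4 │ 5 │ 6 │ × │   ┃                  
 ┃├───┼───┼───┼───┤   ┃                  
 ┃│ 1 │ 2 │ 3 │ - │   ┃                  
 ┃├───┼───┼───┼───┤   ┃                  
 ┃│ 0 │ . │ = │ + │   ┃                  
 ┃├───┼───┼───┼───┤   ┃                  
━┃│ C │ MC│ MR│ M+│   ┃                  
e┃└───┴───┴───┴───┘   ┃                  
─┗━━━━━━━━━━━━━━━━━━━━┛                  
       █ █  ┃                            
 ███ █ █ ███┃                            
 █ █ █ █   █┃                            
 █ █ █ ███ █┃                            
 █ █ █   █  ┃                            
 █ █ ███████┃                            
   █       █┃                            
██ █████ █ █┃                            
 █ █   █ █ █┃                            


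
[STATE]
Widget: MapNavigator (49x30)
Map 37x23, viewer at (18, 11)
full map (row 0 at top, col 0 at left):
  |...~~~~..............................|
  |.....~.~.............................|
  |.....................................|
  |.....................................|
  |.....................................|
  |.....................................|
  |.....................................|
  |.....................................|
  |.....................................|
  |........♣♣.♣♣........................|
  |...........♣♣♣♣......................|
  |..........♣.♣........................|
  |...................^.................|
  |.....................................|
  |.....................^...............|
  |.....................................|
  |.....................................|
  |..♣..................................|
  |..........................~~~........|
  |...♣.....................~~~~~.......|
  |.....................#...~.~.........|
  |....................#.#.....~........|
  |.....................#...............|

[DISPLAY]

                                                 
                                                 
                                                 
                                                 
      ...~~~~..............................      
      .....~.~.............................      
      .....................................      
      .....................................      
      .....................................      
      .....................................      
      .....................................      
      .....................................      
      .....................................      
      ........♣♣.♣♣........................      
      ...........♣♣♣♣......................      
      ..........♣.♣.....@..................      
      ...................^.................      
      .....................................      
      .....................^...............      
      .....................................      
      .....................................      
      ..♣..................................      
      ..........................~~~........      
      ...♣.....................~~~~~.......      
      .....................#...~.~.........      
      ....................#.#.....~........      
      .....................#...............      
                                                 
                                                 
                                                 


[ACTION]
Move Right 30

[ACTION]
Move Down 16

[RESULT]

.........................                        
.........................                        
♣........................                        
♣♣♣......................                        
♣........................                        
.......^.................                        
.........................                        
.........^...............                        
.........................                        
.........................                        
.........................                        
..............~~~........                        
.............~~~~~.......                        
.........#...~.~.........                        
........#.#.....~........                        
.........#..............@                        
                                                 
                                                 
                                                 
                                                 
                                                 
                                                 
                                                 
                                                 
                                                 
                                                 
                                                 
                                                 
                                                 
                                                 


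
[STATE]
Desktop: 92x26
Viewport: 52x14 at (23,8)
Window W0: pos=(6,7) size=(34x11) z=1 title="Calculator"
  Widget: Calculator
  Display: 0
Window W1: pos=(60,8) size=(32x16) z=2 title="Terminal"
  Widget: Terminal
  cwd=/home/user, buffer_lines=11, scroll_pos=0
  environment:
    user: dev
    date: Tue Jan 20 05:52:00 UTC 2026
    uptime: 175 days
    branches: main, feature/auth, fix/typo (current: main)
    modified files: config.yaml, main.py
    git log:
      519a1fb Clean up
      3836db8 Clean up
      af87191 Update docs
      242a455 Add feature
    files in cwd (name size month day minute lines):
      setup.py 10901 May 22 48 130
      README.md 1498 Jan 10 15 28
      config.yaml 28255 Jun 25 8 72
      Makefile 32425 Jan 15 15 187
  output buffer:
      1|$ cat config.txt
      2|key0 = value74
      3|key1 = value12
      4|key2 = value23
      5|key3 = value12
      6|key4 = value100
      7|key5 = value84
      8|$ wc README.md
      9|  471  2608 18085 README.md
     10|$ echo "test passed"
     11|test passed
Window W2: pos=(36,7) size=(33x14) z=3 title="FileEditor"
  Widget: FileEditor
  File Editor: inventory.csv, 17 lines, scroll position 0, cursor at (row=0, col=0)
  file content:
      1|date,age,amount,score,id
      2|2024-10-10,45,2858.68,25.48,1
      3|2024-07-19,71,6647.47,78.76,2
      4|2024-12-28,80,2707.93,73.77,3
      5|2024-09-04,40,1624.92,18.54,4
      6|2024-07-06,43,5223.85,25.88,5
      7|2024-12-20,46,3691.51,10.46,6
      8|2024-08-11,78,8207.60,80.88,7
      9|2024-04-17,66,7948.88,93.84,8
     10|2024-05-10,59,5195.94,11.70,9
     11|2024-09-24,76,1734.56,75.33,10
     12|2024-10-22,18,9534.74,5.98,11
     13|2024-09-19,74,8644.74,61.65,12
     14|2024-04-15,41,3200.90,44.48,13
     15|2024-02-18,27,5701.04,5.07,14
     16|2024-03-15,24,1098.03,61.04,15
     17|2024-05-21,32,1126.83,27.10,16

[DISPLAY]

             ┃ FileEditor                    ┃━━━━━━
─────────────┠───────────────────────────────┨l     
             ┃█ate,age,amount,score,id      ▲┃──────
┐            ┃2024-10-10,45,2858.68,25.48,1 █┃nfig.t
│            ┃2024-07-19,71,6647.47,78.76,2 ░┃alue74
┤            ┃2024-12-28,80,2707.93,73.77,3 ░┃alue12
│            ┃2024-09-04,40,1624.92,18.54,4 ░┃alue23
┤            ┃2024-07-06,43,5223.85,25.88,5 ░┃alue12
│            ┃2024-12-20,46,3691.51,10.46,6 ░┃alue10
━━━━━━━━━━━━━┃2024-08-11,78,8207.60,80.88,7 ░┃alue84
             ┃2024-04-17,66,7948.88,93.84,8 ░┃DME.md
             ┃2024-05-10,59,5195.94,11.70,9 ▼┃608 18
             ┗━━━━━━━━━━━━━━━━━━━━━━━━━━━━━━━┛test p
                                     ┃test passed   


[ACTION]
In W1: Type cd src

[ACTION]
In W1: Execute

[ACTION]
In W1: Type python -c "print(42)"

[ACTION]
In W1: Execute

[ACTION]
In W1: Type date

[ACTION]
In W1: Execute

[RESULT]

             ┃ FileEditor                    ┃━━━━━━
─────────────┠───────────────────────────────┨l     
             ┃█ate,age,amount,score,id      ▲┃──────
┐            ┃2024-10-10,45,2858.68,25.48,1 █┃alue84
│            ┃2024-07-19,71,6647.47,78.76,2 ░┃DME.md
┤            ┃2024-12-28,80,2707.93,73.77,3 ░┃608 18
│            ┃2024-09-04,40,1624.92,18.54,4 ░┃test p
┤            ┃2024-07-06,43,5223.85,25.88,5 ░┃sed   
│            ┃2024-12-20,46,3691.51,10.46,6 ░┃      
━━━━━━━━━━━━━┃2024-08-11,78,8207.60,80.88,7 ░┃      
             ┃2024-04-17,66,7948.88,93.84,8 ░┃ -c "p
             ┃2024-05-10,59,5195.94,11.70,9 ▼┃      
             ┗━━━━━━━━━━━━━━━━━━━━━━━━━━━━━━━┛      
                                     ┃Tue Jan 20 05:


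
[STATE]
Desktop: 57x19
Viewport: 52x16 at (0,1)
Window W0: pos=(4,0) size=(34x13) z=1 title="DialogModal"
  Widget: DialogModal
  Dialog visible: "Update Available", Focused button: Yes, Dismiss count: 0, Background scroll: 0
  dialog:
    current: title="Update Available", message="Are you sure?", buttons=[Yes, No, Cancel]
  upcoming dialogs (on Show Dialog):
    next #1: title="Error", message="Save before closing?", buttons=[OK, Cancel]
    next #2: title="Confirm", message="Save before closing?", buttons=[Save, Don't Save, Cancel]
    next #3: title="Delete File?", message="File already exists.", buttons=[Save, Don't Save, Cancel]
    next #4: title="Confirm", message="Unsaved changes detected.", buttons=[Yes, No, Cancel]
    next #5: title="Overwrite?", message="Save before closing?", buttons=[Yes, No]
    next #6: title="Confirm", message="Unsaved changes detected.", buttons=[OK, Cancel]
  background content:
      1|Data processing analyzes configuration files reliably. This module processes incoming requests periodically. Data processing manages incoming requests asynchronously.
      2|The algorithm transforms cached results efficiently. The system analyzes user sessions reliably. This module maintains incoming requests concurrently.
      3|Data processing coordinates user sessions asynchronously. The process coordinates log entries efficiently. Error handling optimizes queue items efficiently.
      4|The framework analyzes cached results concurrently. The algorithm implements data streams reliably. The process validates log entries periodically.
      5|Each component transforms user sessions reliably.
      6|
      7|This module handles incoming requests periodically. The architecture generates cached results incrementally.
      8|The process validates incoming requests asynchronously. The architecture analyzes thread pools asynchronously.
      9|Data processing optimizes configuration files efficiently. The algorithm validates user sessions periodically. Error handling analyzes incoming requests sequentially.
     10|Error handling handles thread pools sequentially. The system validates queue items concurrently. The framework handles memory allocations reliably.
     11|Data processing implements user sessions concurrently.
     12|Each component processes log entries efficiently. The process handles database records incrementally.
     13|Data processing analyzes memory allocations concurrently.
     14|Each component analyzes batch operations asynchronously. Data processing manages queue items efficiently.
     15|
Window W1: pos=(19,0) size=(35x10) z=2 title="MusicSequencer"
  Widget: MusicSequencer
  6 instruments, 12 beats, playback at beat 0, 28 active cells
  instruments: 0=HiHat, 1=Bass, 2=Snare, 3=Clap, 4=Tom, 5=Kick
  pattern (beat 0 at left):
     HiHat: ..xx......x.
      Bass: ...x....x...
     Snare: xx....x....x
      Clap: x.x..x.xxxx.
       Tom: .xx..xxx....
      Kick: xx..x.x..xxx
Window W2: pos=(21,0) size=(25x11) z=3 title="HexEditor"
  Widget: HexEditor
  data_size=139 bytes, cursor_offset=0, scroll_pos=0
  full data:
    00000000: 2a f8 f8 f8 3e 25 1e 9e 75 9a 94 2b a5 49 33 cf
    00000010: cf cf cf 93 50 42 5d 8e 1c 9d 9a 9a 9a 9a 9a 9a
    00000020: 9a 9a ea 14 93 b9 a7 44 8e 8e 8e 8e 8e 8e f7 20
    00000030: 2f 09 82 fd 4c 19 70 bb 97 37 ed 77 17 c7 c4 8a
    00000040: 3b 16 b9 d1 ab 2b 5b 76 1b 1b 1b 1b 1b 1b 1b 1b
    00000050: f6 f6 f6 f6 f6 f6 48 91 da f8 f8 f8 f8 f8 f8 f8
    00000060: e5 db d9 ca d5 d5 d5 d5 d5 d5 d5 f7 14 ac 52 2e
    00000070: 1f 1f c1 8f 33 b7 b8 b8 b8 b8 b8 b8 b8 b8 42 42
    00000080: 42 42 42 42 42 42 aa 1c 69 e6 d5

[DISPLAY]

    ┃ DialogModal  ┃ ┃ HexEditor             ┃      
    ┠──────────────┠─┠───────────────────────┨──────
    ┃Data processin┃ ┃00000000  2A f8 f8 f8 3┃      
    ┃The algorithm ┃ ┃00000010  cf cf cf 93 5┃      
    ┃Data┌─────────┃ ┃00000020  9a 9a ea 14 9┃      
    ┃The │   Update┃ ┃00000030  2f 09 82 fd 4┃      
    ┃Each│    Are y┃ ┃00000040  3b 16 b9 d1 a┃      
    ┃    │ [Yes]  N┃ ┃00000050  f6 f6 f6 f6 f┃      
    ┃This└─────────┗━┃00000060  e5 db d9 ca d┃━━━━━━
    ┃The process vali┗━━━━━━━━━━━━━━━━━━━━━━━┛      
    ┃Data processing optimizes config┃              
    ┗━━━━━━━━━━━━━━━━━━━━━━━━━━━━━━━━┛              
                                                    
                                                    
                                                    
                                                    


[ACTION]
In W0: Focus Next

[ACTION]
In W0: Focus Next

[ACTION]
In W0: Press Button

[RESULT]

    ┃ DialogModal  ┃ ┃ HexEditor             ┃      
    ┠──────────────┠─┠───────────────────────┨──────
    ┃Data processin┃ ┃00000000  2A f8 f8 f8 3┃      
    ┃The algorithm ┃ ┃00000010  cf cf cf 93 5┃      
    ┃Data processin┃ ┃00000020  9a 9a ea 14 9┃      
    ┃The framework ┃ ┃00000030  2f 09 82 fd 4┃      
    ┃Each component┃ ┃00000040  3b 16 b9 d1 a┃      
    ┃              ┃ ┃00000050  f6 f6 f6 f6 f┃      
    ┃This module ha┗━┃00000060  e5 db d9 ca d┃━━━━━━
    ┃The process vali┗━━━━━━━━━━━━━━━━━━━━━━━┛      
    ┃Data processing optimizes config┃              
    ┗━━━━━━━━━━━━━━━━━━━━━━━━━━━━━━━━┛              
                                                    
                                                    
                                                    
                                                    


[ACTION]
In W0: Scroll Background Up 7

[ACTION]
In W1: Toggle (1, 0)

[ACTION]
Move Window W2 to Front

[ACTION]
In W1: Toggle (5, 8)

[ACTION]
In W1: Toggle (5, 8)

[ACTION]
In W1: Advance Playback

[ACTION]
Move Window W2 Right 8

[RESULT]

    ┃ DialogModal  ┃ MusicSeq┃ HexEditor            
    ┠──────────────┠─────────┠──────────────────────
    ┃Data processin┃      0▼2┃00000000  2A f8 f8 f8 
    ┃The algorithm ┃ HiHat··█┃00000010  cf cf cf 93 
    ┃Data processin┃  Bass█··┃00000020  9a 9a ea 14 
    ┃The framework ┃ Snare██·┃00000030  2f 09 82 fd 
    ┃Each component┃  Clap█·█┃00000040  3b 16 b9 d1 
    ┃              ┃   Tom·██┃00000050  f6 f6 f6 f6 
    ┃This module ha┗━━━━━━━━━┃00000060  e5 db d9 ca 
    ┃The process validates in┗━━━━━━━━━━━━━━━━━━━━━━
    ┃Data processing optimizes config┃              
    ┗━━━━━━━━━━━━━━━━━━━━━━━━━━━━━━━━┛              
                                                    
                                                    
                                                    
                                                    
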